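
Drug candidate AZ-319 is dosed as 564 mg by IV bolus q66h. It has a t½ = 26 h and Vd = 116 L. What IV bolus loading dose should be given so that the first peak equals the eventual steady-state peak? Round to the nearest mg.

f = (1/2)^(66/26) ≈ 0.172126; accumulation ratio R = 1/(1−f) ≈ 1.20791.
Loading dose to hit Cmax,ss on first dose: D_load = D_maint·R ≈ 564 × 1.20791 ≈ 681.26 mg.

681 mg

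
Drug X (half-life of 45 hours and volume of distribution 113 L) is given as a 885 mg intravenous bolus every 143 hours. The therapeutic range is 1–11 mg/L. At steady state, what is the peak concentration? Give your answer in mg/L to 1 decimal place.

8.8 mg/L

k = ln2/t½ = ln2/45 ≈ 0.015403 h⁻¹; fraction remaining f = e^(−kτ) = e^(−0.015403×143) ≈ 0.1105.
Accumulation ratio R = 1/(1 − f) ≈ 1/0.8895 ≈ 1.1242.
Each bolus raises the concentration by D/Vd = 885/113 ≈ 7.832 mg/L.
Steady-state peak Cmax,ss = C₀·R ≈ 7.832 × 1.1242 ≈ 8.805 mg/L.
Peak 8.8 mg/L vs MTC 11 mg/L: below toxic threshold.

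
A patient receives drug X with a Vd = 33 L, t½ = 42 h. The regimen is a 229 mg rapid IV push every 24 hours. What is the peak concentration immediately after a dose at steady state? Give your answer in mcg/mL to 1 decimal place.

Over one 24-h interval, 24/42 ≈ 0.57143 half-lives elapse, leaving f ≈ 0.6730 of each dose.
At steady state, accumulation factor R = 1/(1 − e^(−kτ)) ≈ 3.0581.
Single-dose peak C₀ = D/Vd = 229/33 ≈ 6.939 mcg/mL.
Steady-state peak Cmax,ss = C₀·R ≈ 6.939 × 3.0581 ≈ 21.220 mcg/mL.

21.2 mcg/mL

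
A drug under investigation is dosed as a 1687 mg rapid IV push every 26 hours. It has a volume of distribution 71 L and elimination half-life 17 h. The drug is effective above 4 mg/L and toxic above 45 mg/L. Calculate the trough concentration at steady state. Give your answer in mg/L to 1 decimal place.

Over one 26-h interval, 26/17 ≈ 1.5294 half-lives elapse, leaving f ≈ 0.3464 of each dose.
Each bolus raises the concentration by D/Vd = 1687/71 ≈ 23.761 mg/L.
Steady-state trough Cmin,ss = C₀·f/(1−f) ≈ 23.761 × 0.3464/0.6536 ≈ 12.593 mg/L.
Trough 12.6 mg/L vs MEC 4 mg/L: adequate.

12.6 mg/L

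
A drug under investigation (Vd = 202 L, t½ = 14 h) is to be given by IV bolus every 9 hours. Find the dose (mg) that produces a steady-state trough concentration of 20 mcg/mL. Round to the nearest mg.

τ/t½ = 9/14 ≈ 0.64286, so f = (1/2)^(9/14) ≈ 0.640443.
Cmin,ss = (D/Vd)·f/(1−f), so D = Cmin,ss·Vd·(1−f)/f.
D = 20 × 202 × (1−f)/f ≈ 20 × 202 × 0.56142 ≈ 2268.14 mg.

2268 mg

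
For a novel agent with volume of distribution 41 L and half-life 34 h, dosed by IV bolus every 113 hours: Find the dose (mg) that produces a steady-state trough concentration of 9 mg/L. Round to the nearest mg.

3325 mg

τ/t½ = 113/34 ≈ 3.3235, so f = (1/2)^(113/34) ≈ 0.099889.
Cmin,ss = (D/Vd)·f/(1−f), so D = Cmin,ss·Vd·(1−f)/f.
D = 9 × 41 × (1−f)/f ≈ 9 × 41 × 9.01111 ≈ 3325.10 mg.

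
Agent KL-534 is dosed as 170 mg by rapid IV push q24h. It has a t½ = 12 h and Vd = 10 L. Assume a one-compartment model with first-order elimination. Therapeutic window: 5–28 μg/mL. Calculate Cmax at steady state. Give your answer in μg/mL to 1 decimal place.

τ = 24 h = 2 half-lives, so f = (1/2)^2 = 0.25.
At steady state, R = 1/(1 − 0.25) = 4/3.
Single-dose peak C₀ = D/Vd = 170/10 = 17 μg/mL.
Steady-state peak Cmax,ss = C₀·R = 17 × 4/3 ≈ 22.667 μg/mL.
Peak 22.7 μg/mL vs MTC 28 μg/mL: below toxic threshold.

22.7 μg/mL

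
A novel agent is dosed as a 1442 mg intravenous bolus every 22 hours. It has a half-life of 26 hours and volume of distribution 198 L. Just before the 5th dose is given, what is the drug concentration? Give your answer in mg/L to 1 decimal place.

8.3 mg/L

f = (1/2)^(τ/t½) = (1/2)^(22/26) ≈ 0.5563.
C₀ = D/Vd = 1442/198 ≈ 7.283 mg/L.
Before the 5th dose, 4 doses have been given. Superposition: Cmin = C₀·(f + f² + … + f^4).
≈ 7.283 × (0.5563 + 0.3095 + 0.1722 + 0.0958) ≈ 7.283 × 1.1338 ≈ 8.257 mg/L.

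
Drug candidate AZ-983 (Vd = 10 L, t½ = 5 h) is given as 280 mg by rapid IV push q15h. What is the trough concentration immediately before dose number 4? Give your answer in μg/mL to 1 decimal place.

4.0 μg/mL

f = (1/2)^(τ/t½) = (1/2)^(15/5) ≈ 0.1250.
C₀ = D/Vd = 280/10 ≈ 28.000 μg/mL.
Before the 4th dose, 3 doses have been given. Superposition: Cmin = C₀·(f + f² + … + f^3).
≈ 28.000 × (0.1250 + 0.0156 + 0.0020) ≈ 28.000 × 0.1426 ≈ 3.993 μg/mL.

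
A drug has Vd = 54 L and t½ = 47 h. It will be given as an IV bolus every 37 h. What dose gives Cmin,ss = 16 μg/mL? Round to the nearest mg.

627 mg

τ/t½ = 37/47 ≈ 0.78723, so f = (1/2)^(37/47) ≈ 0.579454.
Cmin,ss = (D/Vd)·f/(1−f), so D = Cmin,ss·Vd·(1−f)/f.
D = 16 × 54 × (1−f)/f ≈ 16 × 54 × 0.72576 ≈ 627.06 mg.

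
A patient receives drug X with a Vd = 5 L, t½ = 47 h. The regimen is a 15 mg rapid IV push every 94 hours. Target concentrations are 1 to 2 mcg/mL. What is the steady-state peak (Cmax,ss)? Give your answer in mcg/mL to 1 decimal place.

The dosing interval is 2 half-lives, so f = 2^(−2) = 0.25.
At steady state, R = 1/(1 − 0.25) = 4/3.
Single-dose peak C₀ = D/Vd = 15/5 = 3 mcg/mL.
Steady-state peak Cmax,ss = C₀·R = 3 × 4/3 ≈ 4.000 mcg/mL.
Peak 4.0 mcg/mL vs MTC 2 mcg/mL: exceeds toxic threshold.

4.0 mcg/mL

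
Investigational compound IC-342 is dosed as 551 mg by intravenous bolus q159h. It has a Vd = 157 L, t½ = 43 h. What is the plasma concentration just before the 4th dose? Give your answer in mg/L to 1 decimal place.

f = (1/2)^(τ/t½) = (1/2)^(159/43) ≈ 0.0771.
C₀ = D/Vd = 551/157 ≈ 3.510 mg/L.
Before the 4th dose, 3 doses have been given. Superposition: Cmin = C₀·(f + f² + … + f^3).
≈ 3.510 × (0.0771 + 0.0059 + 0.0005) ≈ 3.510 × 0.0835 ≈ 0.293 mg/L.

0.3 mg/L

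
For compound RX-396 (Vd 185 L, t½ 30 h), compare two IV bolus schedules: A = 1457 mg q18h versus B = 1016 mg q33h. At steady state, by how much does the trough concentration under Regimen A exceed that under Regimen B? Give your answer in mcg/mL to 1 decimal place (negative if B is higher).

Regimen A: f = (1/2)^(18/30) ≈ 0.6598; Cmin,ss = (1457/185)·f/(1−f) ≈ 15.274 mcg/mL.
Regimen B: f = (1/2)^(33/30) ≈ 0.4665; Cmin,ss = (1016/185)·f/(1−f) ≈ 4.802 mcg/mL.
Difference ≈ 15.274 − 4.802 ≈ 10.472 mcg/mL.

10.5 mcg/mL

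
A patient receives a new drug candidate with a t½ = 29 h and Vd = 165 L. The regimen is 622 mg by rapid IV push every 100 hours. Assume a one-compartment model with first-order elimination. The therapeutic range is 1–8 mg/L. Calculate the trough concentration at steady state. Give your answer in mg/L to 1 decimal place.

0.4 mg/L

τ/t½ = 100/29 ≈ 3.4483, so fraction remaining f = (1/2)^(100/29) ≈ 0.0916.
At steady state, accumulation factor R = 1/(1 − e^(−kτ)) ≈ 1.1008.
Single-dose peak C₀ = D/Vd = 622/165 ≈ 3.770 mg/L.
Cmax,ss = C₀/(1 − f) ≈ 3.770/0.9084 ≈ 4.150 mg/L.
One interval later, Cmin,ss = Cmax,ss·e^(−kτ) ≈ 4.150 × 0.0916 ≈ 0.380 mg/L.
Trough 0.4 mg/L vs MEC 1 mg/L: subtherapeutic.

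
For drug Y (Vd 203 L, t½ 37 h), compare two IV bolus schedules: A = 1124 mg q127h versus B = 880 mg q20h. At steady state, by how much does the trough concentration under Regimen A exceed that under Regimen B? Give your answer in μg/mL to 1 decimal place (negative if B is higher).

-9.0 μg/mL

Regimen A: f = (1/2)^(127/37) ≈ 0.0926; Cmin,ss = (1124/203)·f/(1−f) ≈ 0.565 μg/mL.
Regimen B: f = (1/2)^(20/37) ≈ 0.6875; Cmin,ss = (880/203)·f/(1−f) ≈ 9.537 μg/mL.
Difference ≈ 0.565 − 9.537 ≈ -8.972 μg/mL.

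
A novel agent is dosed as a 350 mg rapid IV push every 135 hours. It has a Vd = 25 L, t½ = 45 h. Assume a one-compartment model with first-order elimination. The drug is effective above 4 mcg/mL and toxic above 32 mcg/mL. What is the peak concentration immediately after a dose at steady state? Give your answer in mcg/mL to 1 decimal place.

16.0 mcg/mL

The dosing interval is 3 half-lives, so f = 2^(−3) = 0.125.
At steady state, R = 1/(1 − 0.125) = 8/7.
Single-dose peak C₀ = D/Vd = 350/25 = 14 mcg/mL.
Steady-state peak Cmax,ss = C₀·R = 14 × 8/7 ≈ 16.000 mcg/mL.
Peak 16.0 mcg/mL vs MTC 32 mcg/mL: below toxic threshold.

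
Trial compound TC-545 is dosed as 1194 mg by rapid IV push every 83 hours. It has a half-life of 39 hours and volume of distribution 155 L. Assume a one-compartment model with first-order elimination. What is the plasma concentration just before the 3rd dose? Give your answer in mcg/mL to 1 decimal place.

f = (1/2)^(τ/t½) = (1/2)^(83/39) ≈ 0.2287.
C₀ = D/Vd = 1194/155 ≈ 7.703 mcg/mL.
Before the 3rd dose, 2 doses have been given. Superposition: Cmin = C₀·(f + f²).
≈ 7.703 × (0.2287 + 0.0523) ≈ 7.703 × 0.2810 ≈ 2.165 mcg/mL.

2.2 mcg/mL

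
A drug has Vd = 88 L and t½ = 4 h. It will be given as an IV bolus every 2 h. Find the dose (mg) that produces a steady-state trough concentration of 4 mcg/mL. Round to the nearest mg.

146 mg

τ/t½ = 2/4 ≈ 0.5, so f = (1/2)^(2/4) ≈ 0.707107.
Cmin,ss = (D/Vd)·f/(1−f), so D = Cmin,ss·Vd·(1−f)/f.
D = 4 × 88 × (1−f)/f ≈ 4 × 88 × 0.41421 ≈ 145.80 mg.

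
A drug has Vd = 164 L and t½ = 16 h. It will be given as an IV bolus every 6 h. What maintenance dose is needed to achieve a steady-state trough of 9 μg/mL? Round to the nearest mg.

τ/t½ = 6/16 ≈ 0.375, so f = (1/2)^(6/16) ≈ 0.771105.
Cmin,ss = (D/Vd)·f/(1−f), so D = Cmin,ss·Vd·(1−f)/f.
D = 9 × 164 × (1−f)/f ≈ 9 × 164 × 0.29684 ≈ 438.14 mg.

438 mg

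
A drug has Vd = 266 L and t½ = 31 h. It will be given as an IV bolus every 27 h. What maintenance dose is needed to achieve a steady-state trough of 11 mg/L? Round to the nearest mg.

2425 mg

τ/t½ = 27/31 ≈ 0.87097, so f = (1/2)^(27/31) ≈ 0.546780.
Cmin,ss = (D/Vd)·f/(1−f), so D = Cmin,ss·Vd·(1−f)/f.
D = 11 × 266 × (1−f)/f ≈ 11 × 266 × 0.82889 ≈ 2425.33 mg.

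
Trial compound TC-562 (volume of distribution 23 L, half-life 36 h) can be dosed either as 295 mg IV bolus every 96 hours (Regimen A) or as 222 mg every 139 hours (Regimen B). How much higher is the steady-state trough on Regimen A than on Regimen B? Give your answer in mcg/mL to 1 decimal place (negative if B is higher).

1.7 mcg/mL

Regimen A: f = (1/2)^(96/36) ≈ 0.1575; Cmin,ss = (295/23)·f/(1−f) ≈ 2.398 mcg/mL.
Regimen B: f = (1/2)^(139/36) ≈ 0.0688; Cmin,ss = (222/23)·f/(1−f) ≈ 0.713 mcg/mL.
Difference ≈ 2.398 − 0.713 ≈ 1.685 mcg/mL.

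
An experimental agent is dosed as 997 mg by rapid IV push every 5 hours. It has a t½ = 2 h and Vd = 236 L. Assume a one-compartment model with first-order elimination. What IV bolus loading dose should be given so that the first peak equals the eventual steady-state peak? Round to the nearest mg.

f = (1/2)^(5/2) ≈ 0.176777; accumulation ratio R = 1/(1−f) ≈ 1.21474.
Loading dose to hit Cmax,ss on first dose: D_load = D_maint·R ≈ 997 × 1.21474 ≈ 1211.10 mg.

1211 mg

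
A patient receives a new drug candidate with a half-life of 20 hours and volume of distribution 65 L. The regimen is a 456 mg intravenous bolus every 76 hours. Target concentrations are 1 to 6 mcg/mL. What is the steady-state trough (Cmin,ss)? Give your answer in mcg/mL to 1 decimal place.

0.5 mcg/mL

τ/t½ = 76/20 ≈ 3.8, so fraction remaining f = (1/2)^(76/20) ≈ 0.0718.
At steady state, accumulation factor R = 1/(1 − e^(−kτ)) ≈ 1.0774.
Each bolus raises the concentration by D/Vd = 456/65 ≈ 7.015 mcg/mL.
Cmax,ss = C₀/(1 − f) ≈ 7.015/0.9282 ≈ 7.558 mcg/mL.
Steady-state trough Cmin,ss = Cmax,ss·f ≈ 7.558 × 0.0718 ≈ 0.543 mcg/mL.
Trough 0.5 mcg/mL vs MEC 1 mcg/mL: subtherapeutic.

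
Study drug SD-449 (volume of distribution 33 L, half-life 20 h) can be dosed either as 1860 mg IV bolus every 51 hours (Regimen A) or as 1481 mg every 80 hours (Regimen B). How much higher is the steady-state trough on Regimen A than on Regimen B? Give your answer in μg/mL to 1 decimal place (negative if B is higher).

Regimen A: f = (1/2)^(51/20) ≈ 0.1708; Cmin,ss = (1860/33)·f/(1−f) ≈ 11.610 μg/mL.
Regimen B: f = (1/2)^(80/20) ≈ 0.0625; Cmin,ss = (1481/33)·f/(1−f) ≈ 2.992 μg/mL.
Difference ≈ 11.610 − 2.992 ≈ 8.618 μg/mL.

8.6 μg/mL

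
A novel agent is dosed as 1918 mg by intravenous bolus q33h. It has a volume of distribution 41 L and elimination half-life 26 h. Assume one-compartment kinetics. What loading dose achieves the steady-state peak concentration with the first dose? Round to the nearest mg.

f = (1/2)^(33/26) ≈ 0.414881; accumulation ratio R = 1/(1−f) ≈ 1.70905.
Loading dose to hit Cmax,ss on first dose: D_load = D_maint·R ≈ 1918 × 1.70905 ≈ 3277.96 mg.

3278 mg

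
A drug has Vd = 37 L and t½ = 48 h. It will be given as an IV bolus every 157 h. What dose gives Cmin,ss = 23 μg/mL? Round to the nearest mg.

τ/t½ = 157/48 ≈ 3.2708, so f = (1/2)^(157/48) ≈ 0.103605.
Cmin,ss = (D/Vd)·f/(1−f), so D = Cmin,ss·Vd·(1−f)/f.
D = 23 × 37 × (1−f)/f ≈ 23 × 37 × 8.65204 ≈ 7362.89 mg.

7363 mg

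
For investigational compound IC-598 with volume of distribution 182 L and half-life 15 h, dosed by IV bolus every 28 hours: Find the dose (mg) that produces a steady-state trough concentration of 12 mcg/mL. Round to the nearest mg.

τ/t½ = 28/15 ≈ 1.8667, so f = (1/2)^(28/15) ≈ 0.274206.
Cmin,ss = (D/Vd)·f/(1−f), so D = Cmin,ss·Vd·(1−f)/f.
D = 12 × 182 × (1−f)/f ≈ 12 × 182 × 2.64689 ≈ 5780.81 mg.

5781 mg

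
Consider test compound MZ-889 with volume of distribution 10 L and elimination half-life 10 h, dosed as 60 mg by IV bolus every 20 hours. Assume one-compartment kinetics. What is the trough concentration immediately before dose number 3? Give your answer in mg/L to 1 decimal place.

1.9 mg/L

f = (1/2)^(τ/t½) = (1/2)^(20/10) ≈ 0.2500.
C₀ = D/Vd = 60/10 ≈ 6.000 mg/L.
Before the 3rd dose, 2 doses have been given. Superposition: Cmin = C₀·(f + f²).
≈ 6.000 × (0.2500 + 0.0625) ≈ 6.000 × 0.3125 ≈ 1.875 mg/L.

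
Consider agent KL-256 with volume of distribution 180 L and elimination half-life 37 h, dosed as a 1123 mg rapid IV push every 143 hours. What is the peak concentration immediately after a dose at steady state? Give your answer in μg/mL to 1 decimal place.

6.7 μg/mL

Over one 143-h interval, 143/37 ≈ 3.8649 half-lives elapse, leaving f ≈ 0.0686 of each dose.
At steady state, accumulation factor R = 1/(1 − e^(−kτ)) ≈ 1.0737.
Single-dose peak C₀ = D/Vd = 1123/180 ≈ 6.239 μg/mL.
Steady-state peak Cmax,ss = C₀·R ≈ 6.239 × 1.0737 ≈ 6.699 μg/mL.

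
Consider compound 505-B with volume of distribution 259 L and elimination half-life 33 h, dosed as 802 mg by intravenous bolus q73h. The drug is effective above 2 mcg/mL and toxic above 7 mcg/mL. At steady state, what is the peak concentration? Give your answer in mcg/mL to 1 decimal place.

Over one 73-h interval, 73/33 ≈ 2.2121 half-lives elapse, leaving f ≈ 0.2158 of each dose.
Accumulation ratio R = 1/(1 − f) ≈ 1/0.7842 ≈ 1.2752.
Each bolus raises the concentration by D/Vd = 802/259 ≈ 3.097 mcg/mL.
Steady-state peak Cmax,ss = C₀·R ≈ 3.097 × 1.2752 ≈ 3.949 mcg/mL.
Peak 3.9 mcg/mL vs MTC 7 mcg/mL: below toxic threshold.

3.9 mcg/mL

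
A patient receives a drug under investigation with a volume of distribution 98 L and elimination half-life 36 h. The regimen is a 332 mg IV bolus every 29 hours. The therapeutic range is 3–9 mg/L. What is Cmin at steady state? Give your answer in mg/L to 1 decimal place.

4.5 mg/L

τ/t½ = 29/36 ≈ 0.80556, so fraction remaining f = (1/2)^(29/36) ≈ 0.5721.
Single-dose peak C₀ = D/Vd = 332/98 ≈ 3.388 mg/L.
Steady-state trough Cmin,ss = C₀·f/(1−f) ≈ 3.388 × 0.5721/0.4279 ≈ 4.530 mg/L.
Trough 4.5 mg/L vs MEC 3 mg/L: adequate.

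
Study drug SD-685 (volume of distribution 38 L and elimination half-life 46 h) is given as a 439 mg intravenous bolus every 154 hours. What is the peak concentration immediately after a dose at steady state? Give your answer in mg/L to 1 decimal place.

τ/t½ = 154/46 ≈ 3.3478, so fraction remaining f = (1/2)^(154/46) ≈ 0.0982.
Accumulation ratio R = 1/(1 − f) ≈ 1/0.9018 ≈ 1.1089.
Each bolus raises the concentration by D/Vd = 439/38 ≈ 11.553 mg/L.
Cmax,ss = C₀/(1 − f) ≈ 11.553/0.9018 ≈ 12.811 mg/L.

12.8 mg/L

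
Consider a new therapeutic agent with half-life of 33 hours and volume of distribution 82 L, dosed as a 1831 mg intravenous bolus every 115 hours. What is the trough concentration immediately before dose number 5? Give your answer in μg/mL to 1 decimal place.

2.2 μg/mL

f = (1/2)^(τ/t½) = (1/2)^(115/33) ≈ 0.0893.
C₀ = D/Vd = 1831/82 ≈ 22.329 μg/mL.
Before the 5th dose, 4 doses have been given. Superposition: Cmin = C₀·(f + f² + … + f^4).
≈ 22.329 × (0.0893 + 0.0080 + 0.0007 + 0.0001) ≈ 22.329 × 0.0981 ≈ 2.190 μg/mL.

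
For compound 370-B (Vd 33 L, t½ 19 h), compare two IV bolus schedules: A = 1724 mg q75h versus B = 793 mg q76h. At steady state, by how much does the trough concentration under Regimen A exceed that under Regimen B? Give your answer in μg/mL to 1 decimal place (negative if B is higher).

2.0 μg/mL

Regimen A: f = (1/2)^(75/19) ≈ 0.0648; Cmin,ss = (1724/33)·f/(1−f) ≈ 3.620 μg/mL.
Regimen B: f = (1/2)^(76/19) ≈ 0.0625; Cmin,ss = (793/33)·f/(1−f) ≈ 1.602 μg/mL.
Difference ≈ 3.620 − 1.602 ≈ 2.018 μg/mL.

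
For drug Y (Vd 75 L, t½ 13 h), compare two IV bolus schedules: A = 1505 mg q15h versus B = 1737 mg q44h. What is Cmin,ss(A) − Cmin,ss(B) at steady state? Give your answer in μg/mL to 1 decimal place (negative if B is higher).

13.9 μg/mL

Regimen A: f = (1/2)^(15/13) ≈ 0.4494; Cmin,ss = (1505/75)·f/(1−f) ≈ 16.378 μg/mL.
Regimen B: f = (1/2)^(44/13) ≈ 0.0957; Cmin,ss = (1737/75)·f/(1−f) ≈ 2.451 μg/mL.
Difference ≈ 16.378 − 2.451 ≈ 13.927 μg/mL.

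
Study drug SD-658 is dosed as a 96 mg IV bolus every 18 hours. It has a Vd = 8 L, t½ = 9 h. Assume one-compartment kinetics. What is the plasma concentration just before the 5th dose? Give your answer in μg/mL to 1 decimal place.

4.0 μg/mL

f = (1/2)^(τ/t½) = (1/2)^(18/9) ≈ 0.2500.
C₀ = D/Vd = 96/8 ≈ 12.000 μg/mL.
Before the 5th dose, 4 doses have been given. Superposition: Cmin = C₀·(f + f² + … + f^4).
≈ 12.000 × (0.2500 + 0.0625 + 0.0156 + 0.0039) ≈ 12.000 × 0.3320 ≈ 3.984 μg/mL.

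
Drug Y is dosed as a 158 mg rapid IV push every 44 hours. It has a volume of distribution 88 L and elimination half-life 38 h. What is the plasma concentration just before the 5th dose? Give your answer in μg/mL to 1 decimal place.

f = (1/2)^(τ/t½) = (1/2)^(44/38) ≈ 0.4482.
C₀ = D/Vd = 158/88 ≈ 1.795 μg/mL.
Before the 5th dose, 4 doses have been given. Superposition: Cmin = C₀·(f + f² + … + f^4).
≈ 1.795 × (0.4482 + 0.2009 + 0.0900 + 0.0404) ≈ 1.795 × 0.7795 ≈ 1.399 μg/mL.

1.4 μg/mL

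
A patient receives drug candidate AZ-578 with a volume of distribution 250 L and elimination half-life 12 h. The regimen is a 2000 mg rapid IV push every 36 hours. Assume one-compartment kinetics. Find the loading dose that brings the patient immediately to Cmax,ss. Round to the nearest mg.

f = (1/2)^(36/12) ≈ 0.125000; accumulation ratio R = 1/(1−f) ≈ 1.14286.
Loading dose to hit Cmax,ss on first dose: D_load = D_maint·R ≈ 2000 × 1.14286 ≈ 2285.72 mg.

2286 mg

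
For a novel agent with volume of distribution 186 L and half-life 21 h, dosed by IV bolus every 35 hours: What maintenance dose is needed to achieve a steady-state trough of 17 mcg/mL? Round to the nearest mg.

τ/t½ = 35/21 ≈ 1.6667, so f = (1/2)^(35/21) ≈ 0.314980.
Cmin,ss = (D/Vd)·f/(1−f), so D = Cmin,ss·Vd·(1−f)/f.
D = 17 × 186 × (1−f)/f ≈ 17 × 186 × 2.17480 ≈ 6876.72 mg.

6877 mg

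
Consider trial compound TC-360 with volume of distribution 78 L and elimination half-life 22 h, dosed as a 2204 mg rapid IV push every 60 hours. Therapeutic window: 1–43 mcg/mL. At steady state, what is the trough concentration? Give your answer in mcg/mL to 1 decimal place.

5.0 mcg/mL

Over one 60-h interval, 60/22 ≈ 2.7273 half-lives elapse, leaving f ≈ 0.1510 of each dose.
Each bolus raises the concentration by D/Vd = 2204/78 ≈ 28.256 mcg/mL.
Steady-state trough Cmin,ss = C₀·f/(1−f) ≈ 28.256 × 0.1510/0.8490 ≈ 5.026 mcg/mL.
Trough 5.0 mcg/mL vs MEC 1 mcg/mL: adequate.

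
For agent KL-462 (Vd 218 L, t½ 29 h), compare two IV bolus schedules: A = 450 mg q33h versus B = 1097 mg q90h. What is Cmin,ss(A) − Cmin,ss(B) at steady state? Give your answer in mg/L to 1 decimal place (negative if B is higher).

Regimen A: f = (1/2)^(33/29) ≈ 0.4544; Cmin,ss = (450/218)·f/(1−f) ≈ 1.719 mg/L.
Regimen B: f = (1/2)^(90/29) ≈ 0.1164; Cmin,ss = (1097/218)·f/(1−f) ≈ 0.663 mg/L.
Difference ≈ 1.719 − 0.663 ≈ 1.056 mg/L.

1.1 mg/L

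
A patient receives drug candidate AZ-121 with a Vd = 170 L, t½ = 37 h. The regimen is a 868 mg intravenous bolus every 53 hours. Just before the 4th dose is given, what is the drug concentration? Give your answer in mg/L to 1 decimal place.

2.9 mg/L

f = (1/2)^(τ/t½) = (1/2)^(53/37) ≈ 0.3705.
C₀ = D/Vd = 868/170 ≈ 5.106 mg/L.
Before the 4th dose, 3 doses have been given. Superposition: Cmin = C₀·(f + f² + … + f^3).
≈ 5.106 × (0.3705 + 0.1373 + 0.0509) ≈ 5.106 × 0.5587 ≈ 2.853 mg/L.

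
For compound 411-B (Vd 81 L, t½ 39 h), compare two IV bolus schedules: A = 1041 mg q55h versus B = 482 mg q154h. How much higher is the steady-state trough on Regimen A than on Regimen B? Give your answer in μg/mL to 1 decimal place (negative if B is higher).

7.3 μg/mL

Regimen A: f = (1/2)^(55/39) ≈ 0.3762; Cmin,ss = (1041/81)·f/(1−f) ≈ 7.751 μg/mL.
Regimen B: f = (1/2)^(154/39) ≈ 0.0648; Cmin,ss = (482/81)·f/(1−f) ≈ 0.412 μg/mL.
Difference ≈ 7.751 − 0.412 ≈ 7.339 μg/mL.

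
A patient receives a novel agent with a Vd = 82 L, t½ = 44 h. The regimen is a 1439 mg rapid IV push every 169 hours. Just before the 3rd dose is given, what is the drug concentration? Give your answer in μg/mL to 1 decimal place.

1.3 μg/mL

f = (1/2)^(τ/t½) = (1/2)^(169/44) ≈ 0.0698.
C₀ = D/Vd = 1439/82 ≈ 17.549 μg/mL.
Before the 3rd dose, 2 doses have been given. Superposition: Cmin = C₀·(f + f²).
≈ 17.549 × (0.0698 + 0.0049) ≈ 17.549 × 0.0747 ≈ 1.311 μg/mL.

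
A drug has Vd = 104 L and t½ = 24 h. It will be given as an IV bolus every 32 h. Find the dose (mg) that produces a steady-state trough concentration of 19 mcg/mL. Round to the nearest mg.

3003 mg

τ/t½ = 32/24 ≈ 1.3333, so f = (1/2)^(32/24) ≈ 0.396850.
Cmin,ss = (D/Vd)·f/(1−f), so D = Cmin,ss·Vd·(1−f)/f.
D = 19 × 104 × (1−f)/f ≈ 19 × 104 × 1.51984 ≈ 3003.20 mg.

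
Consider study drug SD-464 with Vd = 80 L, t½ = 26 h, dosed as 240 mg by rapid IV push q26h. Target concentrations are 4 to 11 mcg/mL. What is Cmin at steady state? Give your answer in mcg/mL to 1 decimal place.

3.0 mcg/mL

τ = 26 h = 1 half-life, so f = (1/2)^1 = 0.5.
At steady state, R = 1/(1 − 0.5) = 2/1.
Single-dose peak C₀ = D/Vd = 240/80 = 3 mcg/mL.
Steady-state peak Cmax,ss = C₀·R = 3 × 2/1 ≈ 6.000 mcg/mL.
Steady-state trough Cmin,ss = Cmax,ss·f ≈ 6.000 × 0.5 ≈ 3.000 mcg/mL.
Trough 3.0 mcg/mL vs MEC 4 mcg/mL: subtherapeutic.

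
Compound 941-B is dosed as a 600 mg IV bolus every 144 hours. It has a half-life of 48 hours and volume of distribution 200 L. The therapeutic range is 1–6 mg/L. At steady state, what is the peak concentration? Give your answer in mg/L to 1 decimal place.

3.4 mg/L

The dosing interval is 3 half-lives, so f = 2^(−3) = 0.125.
Accumulation ratio R = 1/(1 − f) = 1/0.875 = 8/7.
Single-dose peak C₀ = D/Vd = 600/200 = 3 mg/L.
Steady-state peak Cmax,ss = C₀·R = 3 × 8/7 ≈ 3.429 mg/L.
Peak 3.4 mg/L vs MTC 6 mg/L: below toxic threshold.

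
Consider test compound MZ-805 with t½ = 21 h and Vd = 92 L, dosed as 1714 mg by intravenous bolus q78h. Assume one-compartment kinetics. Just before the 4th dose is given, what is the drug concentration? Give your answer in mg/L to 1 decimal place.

f = (1/2)^(τ/t½) = (1/2)^(78/21) ≈ 0.0762.
C₀ = D/Vd = 1714/92 ≈ 18.630 mg/L.
Before the 4th dose, 3 doses have been given. Superposition: Cmin = C₀·(f + f² + … + f^3).
≈ 18.630 × (0.0762 + 0.0058 + 0.0004) ≈ 18.630 × 0.0824 ≈ 1.535 mg/L.

1.5 mg/L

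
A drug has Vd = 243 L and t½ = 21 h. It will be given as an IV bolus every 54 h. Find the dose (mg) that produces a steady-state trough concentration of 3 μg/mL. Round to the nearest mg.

τ/t½ = 54/21 ≈ 2.5714, so f = (1/2)^(54/21) ≈ 0.168238.
Cmin,ss = (D/Vd)·f/(1−f), so D = Cmin,ss·Vd·(1−f)/f.
D = 3 × 243 × (1−f)/f ≈ 3 × 243 × 4.94396 ≈ 3604.15 mg.

3604 mg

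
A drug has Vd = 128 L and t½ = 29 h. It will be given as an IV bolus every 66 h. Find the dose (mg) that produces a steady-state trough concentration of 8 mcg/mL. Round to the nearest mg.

3935 mg

τ/t½ = 66/29 ≈ 2.2759, so f = (1/2)^(66/29) ≈ 0.206489.
Cmin,ss = (D/Vd)·f/(1−f), so D = Cmin,ss·Vd·(1−f)/f.
D = 8 × 128 × (1−f)/f ≈ 8 × 128 × 3.84287 ≈ 3935.10 mg.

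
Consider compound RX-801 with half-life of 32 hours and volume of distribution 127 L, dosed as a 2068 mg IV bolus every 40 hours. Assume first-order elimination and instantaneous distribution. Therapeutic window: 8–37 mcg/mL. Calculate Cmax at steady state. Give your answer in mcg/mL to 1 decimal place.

28.1 mcg/mL

k = ln2/t½ = ln2/32 ≈ 0.021661 h⁻¹; fraction remaining f = e^(−kτ) = e^(−0.021661×40) ≈ 0.4204.
Accumulation ratio R = 1/(1 − f) ≈ 1/0.5796 ≈ 1.7253.
Each bolus raises the concentration by D/Vd = 2068/127 ≈ 16.283 mcg/mL.
Cmax,ss = C₀/(1 − f) ≈ 16.283/0.5796 ≈ 28.094 mcg/mL.
Peak 28.1 mcg/mL vs MTC 37 mcg/mL: below toxic threshold.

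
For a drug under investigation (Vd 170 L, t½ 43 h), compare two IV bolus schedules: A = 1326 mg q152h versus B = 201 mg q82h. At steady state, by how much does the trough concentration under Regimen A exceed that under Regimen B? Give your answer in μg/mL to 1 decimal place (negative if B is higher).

0.3 μg/mL

Regimen A: f = (1/2)^(152/43) ≈ 0.0863; Cmin,ss = (1326/170)·f/(1−f) ≈ 0.737 μg/mL.
Regimen B: f = (1/2)^(82/43) ≈ 0.2667; Cmin,ss = (201/170)·f/(1−f) ≈ 0.430 μg/mL.
Difference ≈ 0.737 − 0.430 ≈ 0.307 μg/mL.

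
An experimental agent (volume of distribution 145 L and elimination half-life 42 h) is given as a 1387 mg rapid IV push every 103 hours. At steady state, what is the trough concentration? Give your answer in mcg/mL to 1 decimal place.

2.1 mcg/mL

Over one 103-h interval, 103/42 ≈ 2.4524 half-lives elapse, leaving f ≈ 0.1827 of each dose.
At steady state, accumulation factor R = 1/(1 − e^(−kτ)) ≈ 1.2235.
Each bolus raises the concentration by D/Vd = 1387/145 ≈ 9.566 mcg/mL.
Cmax,ss = C₀/(1 − f) ≈ 9.566/0.8173 ≈ 11.704 mcg/mL.
One interval later, Cmin,ss = Cmax,ss·e^(−kτ) ≈ 11.704 × 0.1827 ≈ 2.138 mcg/mL.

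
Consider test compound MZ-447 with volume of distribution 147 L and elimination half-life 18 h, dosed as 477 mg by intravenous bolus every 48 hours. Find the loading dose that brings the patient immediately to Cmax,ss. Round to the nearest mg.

566 mg

f = (1/2)^(48/18) ≈ 0.157490; accumulation ratio R = 1/(1−f) ≈ 1.18693.
Loading dose to hit Cmax,ss on first dose: D_load = D_maint·R ≈ 477 × 1.18693 ≈ 566.17 mg.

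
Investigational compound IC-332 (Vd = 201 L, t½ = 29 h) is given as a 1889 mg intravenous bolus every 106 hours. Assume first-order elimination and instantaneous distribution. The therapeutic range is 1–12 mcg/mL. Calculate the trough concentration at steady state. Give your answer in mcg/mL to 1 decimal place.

0.8 mcg/mL

Over one 106-h interval, 106/29 ≈ 3.6552 half-lives elapse, leaving f ≈ 0.0794 of each dose.
Single-dose peak C₀ = D/Vd = 1889/201 ≈ 9.398 mcg/mL.
Steady-state trough Cmin,ss = C₀·f/(1−f) ≈ 9.398 × 0.0794/0.9206 ≈ 0.811 mcg/mL.
Trough 0.8 mcg/mL vs MEC 1 mcg/mL: subtherapeutic.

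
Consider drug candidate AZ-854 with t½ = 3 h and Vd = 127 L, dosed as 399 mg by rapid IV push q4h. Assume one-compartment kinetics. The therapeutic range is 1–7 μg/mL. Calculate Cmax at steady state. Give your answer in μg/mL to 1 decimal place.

5.2 μg/mL

τ/t½ = 4/3 ≈ 1.3333, so fraction remaining f = (1/2)^(4/3) ≈ 0.3969.
At steady state, accumulation factor R = 1/(1 − e^(−kτ)) ≈ 1.6581.
Single-dose peak C₀ = D/Vd = 399/127 ≈ 3.142 μg/mL.
Steady-state peak Cmax,ss = C₀·R ≈ 3.142 × 1.6581 ≈ 5.210 μg/mL.
Peak 5.2 μg/mL vs MTC 7 μg/mL: below toxic threshold.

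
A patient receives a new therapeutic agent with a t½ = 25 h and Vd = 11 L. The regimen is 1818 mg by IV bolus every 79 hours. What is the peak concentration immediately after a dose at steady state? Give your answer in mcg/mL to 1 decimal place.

k = ln2/t½ = ln2/25 ≈ 0.027726 h⁻¹; fraction remaining f = e^(−kτ) = e^(−0.027726×79) ≈ 0.1119.
At steady state, accumulation factor R = 1/(1 − e^(−kτ)) ≈ 1.1260.
Single-dose peak C₀ = D/Vd = 1818/11 ≈ 165.273 mcg/mL.
Steady-state peak Cmax,ss = C₀·R ≈ 165.273 × 1.1260 ≈ 186.097 mcg/mL.

186.1 mcg/mL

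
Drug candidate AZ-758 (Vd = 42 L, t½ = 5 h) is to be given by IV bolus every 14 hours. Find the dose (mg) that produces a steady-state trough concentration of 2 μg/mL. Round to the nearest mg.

τ/t½ = 14/5 ≈ 2.8, so f = (1/2)^(14/5) ≈ 0.143587.
Cmin,ss = (D/Vd)·f/(1−f), so D = Cmin,ss·Vd·(1−f)/f.
D = 2 × 42 × (1−f)/f ≈ 2 × 42 × 5.96442 ≈ 501.01 mg.

501 mg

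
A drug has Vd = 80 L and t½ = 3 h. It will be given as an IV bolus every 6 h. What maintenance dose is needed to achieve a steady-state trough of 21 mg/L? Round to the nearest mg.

τ/t½ = 6/3 ≈ 2, so f = (1/2)^(6/3) ≈ 0.250000.
Cmin,ss = (D/Vd)·f/(1−f), so D = Cmin,ss·Vd·(1−f)/f.
D = 21 × 80 × (1−f)/f ≈ 21 × 80 × 3.00000 ≈ 5040.00 mg.

5040 mg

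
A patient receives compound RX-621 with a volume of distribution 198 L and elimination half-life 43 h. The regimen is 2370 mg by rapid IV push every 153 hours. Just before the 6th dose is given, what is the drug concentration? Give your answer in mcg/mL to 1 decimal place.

f = (1/2)^(τ/t½) = (1/2)^(153/43) ≈ 0.0849.
C₀ = D/Vd = 2370/198 ≈ 11.970 mcg/mL.
Before the 6th dose, 5 doses have been given. Superposition: Cmin = C₀·(f + f² + … + f^5).
≈ 11.970 × (0.0849 + 0.0072 + 0.0006 + 0.0001 + 0.0000) ≈ 11.970 × 0.0928 ≈ 1.111 mcg/mL.

1.1 mcg/mL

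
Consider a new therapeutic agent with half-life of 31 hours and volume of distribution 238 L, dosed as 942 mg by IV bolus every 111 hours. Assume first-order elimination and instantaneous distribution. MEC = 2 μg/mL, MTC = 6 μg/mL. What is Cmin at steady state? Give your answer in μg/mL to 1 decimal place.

0.4 μg/mL

τ/t½ = 111/31 ≈ 3.5806, so fraction remaining f = (1/2)^(111/31) ≈ 0.0836.
At steady state, accumulation factor R = 1/(1 − e^(−kτ)) ≈ 1.0912.
Single-dose peak C₀ = D/Vd = 942/238 ≈ 3.958 μg/mL.
Cmax,ss = C₀/(1 − f) ≈ 3.958/0.9164 ≈ 4.319 μg/mL.
One interval later, Cmin,ss = Cmax,ss·e^(−kτ) ≈ 4.319 × 0.0836 ≈ 0.361 μg/mL.
Trough 0.4 μg/mL vs MEC 2 μg/mL: subtherapeutic.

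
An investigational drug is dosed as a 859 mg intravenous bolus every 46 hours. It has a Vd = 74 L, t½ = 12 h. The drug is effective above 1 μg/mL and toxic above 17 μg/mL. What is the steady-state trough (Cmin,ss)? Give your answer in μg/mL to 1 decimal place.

τ/t½ = 46/12 ≈ 3.8333, so fraction remaining f = (1/2)^(46/12) ≈ 0.0702.
Accumulation ratio R = 1/(1 − f) ≈ 1/0.9298 ≈ 1.0755.
Each bolus raises the concentration by D/Vd = 859/74 ≈ 11.608 μg/mL.
Steady-state peak Cmax,ss = C₀·R ≈ 11.608 × 1.0755 ≈ 12.484 μg/mL.
One interval later, Cmin,ss = Cmax,ss·e^(−kτ) ≈ 12.484 × 0.0702 ≈ 0.876 μg/mL.
Trough 0.9 μg/mL vs MEC 1 μg/mL: subtherapeutic.

0.9 μg/mL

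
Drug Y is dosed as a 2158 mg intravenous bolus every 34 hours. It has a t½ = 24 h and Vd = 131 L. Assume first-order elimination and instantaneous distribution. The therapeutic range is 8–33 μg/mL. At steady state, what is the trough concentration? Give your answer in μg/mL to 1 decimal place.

Over one 34-h interval, 34/24 ≈ 1.4167 half-lives elapse, leaving f ≈ 0.3746 of each dose.
Single-dose peak C₀ = D/Vd = 2158/131 ≈ 16.473 μg/mL.
Steady-state trough Cmin,ss = C₀·f/(1−f) ≈ 16.473 × 0.3746/0.6254 ≈ 9.867 μg/mL.
Trough 9.9 μg/mL vs MEC 8 μg/mL: adequate.

9.9 μg/mL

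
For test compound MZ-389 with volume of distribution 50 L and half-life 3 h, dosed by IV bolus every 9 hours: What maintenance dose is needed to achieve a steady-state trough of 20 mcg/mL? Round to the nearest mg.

τ/t½ = 9/3 ≈ 3, so f = (1/2)^(9/3) ≈ 0.125000.
Cmin,ss = (D/Vd)·f/(1−f), so D = Cmin,ss·Vd·(1−f)/f.
D = 20 × 50 × (1−f)/f ≈ 20 × 50 × 7.00000 ≈ 7000.00 mg.

7000 mg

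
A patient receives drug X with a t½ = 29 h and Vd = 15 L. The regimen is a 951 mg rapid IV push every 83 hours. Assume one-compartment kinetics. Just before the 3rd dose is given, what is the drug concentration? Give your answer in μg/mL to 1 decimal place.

f = (1/2)^(τ/t½) = (1/2)^(83/29) ≈ 0.1375.
C₀ = D/Vd = 951/15 ≈ 63.400 μg/mL.
Before the 3rd dose, 2 doses have been given. Superposition: Cmin = C₀·(f + f²).
≈ 63.400 × (0.1375 + 0.0189) ≈ 63.400 × 0.1564 ≈ 9.916 μg/mL.

9.9 μg/mL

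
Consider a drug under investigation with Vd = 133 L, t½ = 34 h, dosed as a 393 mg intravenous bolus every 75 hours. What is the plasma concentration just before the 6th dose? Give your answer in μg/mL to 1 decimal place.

f = (1/2)^(τ/t½) = (1/2)^(75/34) ≈ 0.2168.
C₀ = D/Vd = 393/133 ≈ 2.955 μg/mL.
Before the 6th dose, 5 doses have been given. Superposition: Cmin = C₀·(f + f² + … + f^5).
≈ 2.955 × (0.2168 + 0.0470 + 0.0102 + 0.0022 + 0.0005) ≈ 2.955 × 0.2767 ≈ 0.818 μg/mL.

0.8 μg/mL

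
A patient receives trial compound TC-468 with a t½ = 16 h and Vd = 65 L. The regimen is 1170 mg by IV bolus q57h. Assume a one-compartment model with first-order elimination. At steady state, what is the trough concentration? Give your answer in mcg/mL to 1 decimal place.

1.7 mcg/mL

τ/t½ = 57/16 ≈ 3.5625, so fraction remaining f = (1/2)^(57/16) ≈ 0.0846.
At steady state, accumulation factor R = 1/(1 − e^(−kτ)) ≈ 1.0924.
Each bolus raises the concentration by D/Vd = 1170/65 ≈ 18.000 mcg/mL.
Cmax,ss = C₀/(1 − f) ≈ 18.000/0.9154 ≈ 19.664 mcg/mL.
Steady-state trough Cmin,ss = Cmax,ss·f ≈ 19.664 × 0.0846 ≈ 1.664 mcg/mL.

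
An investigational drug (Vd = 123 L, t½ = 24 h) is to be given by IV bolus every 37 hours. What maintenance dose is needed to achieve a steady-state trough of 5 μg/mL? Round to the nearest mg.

τ/t½ = 37/24 ≈ 1.5417, so f = (1/2)^(37/24) ≈ 0.343488.
Cmin,ss = (D/Vd)·f/(1−f), so D = Cmin,ss·Vd·(1−f)/f.
D = 5 × 123 × (1−f)/f ≈ 5 × 123 × 1.91131 ≈ 1175.46 mg.

1175 mg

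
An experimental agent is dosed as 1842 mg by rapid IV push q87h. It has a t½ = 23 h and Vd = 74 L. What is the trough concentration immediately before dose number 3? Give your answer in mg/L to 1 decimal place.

1.9 mg/L

f = (1/2)^(τ/t½) = (1/2)^(87/23) ≈ 0.0727.
C₀ = D/Vd = 1842/74 ≈ 24.892 mg/L.
Before the 3rd dose, 2 doses have been given. Superposition: Cmin = C₀·(f + f²).
≈ 24.892 × (0.0727 + 0.0053) ≈ 24.892 × 0.0780 ≈ 1.942 mg/L.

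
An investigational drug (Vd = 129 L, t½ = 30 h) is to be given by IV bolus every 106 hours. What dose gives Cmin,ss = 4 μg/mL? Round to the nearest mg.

5458 mg

τ/t½ = 106/30 ≈ 3.5333, so f = (1/2)^(106/30) ≈ 0.086370.
Cmin,ss = (D/Vd)·f/(1−f), so D = Cmin,ss·Vd·(1−f)/f.
D = 4 × 129 × (1−f)/f ≈ 4 × 129 × 10.57809 ≈ 5458.29 mg.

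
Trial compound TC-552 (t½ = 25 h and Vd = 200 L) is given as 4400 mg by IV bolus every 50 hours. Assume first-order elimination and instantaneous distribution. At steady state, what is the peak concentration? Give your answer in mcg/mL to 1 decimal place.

29.3 mcg/mL

τ = 50 h = 2 half-lives, so f = (1/2)^2 = 0.25.
Accumulation ratio R = 1/(1 − f) = 1/0.75 = 4/3.
Single-dose peak C₀ = D/Vd = 4400/200 = 22 mcg/mL.
Steady-state peak Cmax,ss = C₀·R = 22 × 4/3 ≈ 29.333 mcg/mL.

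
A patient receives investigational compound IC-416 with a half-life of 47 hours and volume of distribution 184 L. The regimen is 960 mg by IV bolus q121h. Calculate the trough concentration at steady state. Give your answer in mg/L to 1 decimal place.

1.1 mg/L

Over one 121-h interval, 121/47 ≈ 2.5745 half-lives elapse, leaving f ≈ 0.1679 of each dose.
Accumulation ratio R = 1/(1 − f) ≈ 1/0.8321 ≈ 1.2018.
Each bolus raises the concentration by D/Vd = 960/184 ≈ 5.217 mg/L.
Cmax,ss = C₀/(1 − f) ≈ 5.217/0.8321 ≈ 6.270 mg/L.
One interval later, Cmin,ss = Cmax,ss·e^(−kτ) ≈ 6.270 × 0.1679 ≈ 1.053 mg/L.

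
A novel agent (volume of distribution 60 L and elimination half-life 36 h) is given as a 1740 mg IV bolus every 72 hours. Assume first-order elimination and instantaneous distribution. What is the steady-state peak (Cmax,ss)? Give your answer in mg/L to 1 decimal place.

38.7 mg/L

τ = 72 h = 2 half-lives, so f = (1/2)^2 = 0.25.
Accumulation ratio R = 1/(1 − f) = 1/0.75 = 4/3.
Single-dose peak C₀ = D/Vd = 1740/60 = 29 mg/L.
Steady-state peak Cmax,ss = C₀·R = 29 × 4/3 ≈ 38.667 mg/L.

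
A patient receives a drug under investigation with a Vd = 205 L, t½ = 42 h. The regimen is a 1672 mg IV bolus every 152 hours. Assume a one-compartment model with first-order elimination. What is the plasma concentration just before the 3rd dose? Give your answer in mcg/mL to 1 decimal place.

0.7 mcg/mL

f = (1/2)^(τ/t½) = (1/2)^(152/42) ≈ 0.0814.
C₀ = D/Vd = 1672/205 ≈ 8.156 mcg/mL.
Before the 3rd dose, 2 doses have been given. Superposition: Cmin = C₀·(f + f²).
≈ 8.156 × (0.0814 + 0.0066) ≈ 8.156 × 0.0880 ≈ 0.718 mcg/mL.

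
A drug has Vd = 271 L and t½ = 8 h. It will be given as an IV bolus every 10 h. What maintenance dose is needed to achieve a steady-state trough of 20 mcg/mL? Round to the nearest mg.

τ/t½ = 10/8 ≈ 1.25, so f = (1/2)^(10/8) ≈ 0.420448.
Cmin,ss = (D/Vd)·f/(1−f), so D = Cmin,ss·Vd·(1−f)/f.
D = 20 × 271 × (1−f)/f ≈ 20 × 271 × 1.37842 ≈ 7471.04 mg.

7471 mg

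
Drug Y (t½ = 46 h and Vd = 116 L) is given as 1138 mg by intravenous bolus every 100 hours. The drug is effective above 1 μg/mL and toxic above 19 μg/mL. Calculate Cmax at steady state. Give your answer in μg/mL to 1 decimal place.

12.6 μg/mL

τ/t½ = 100/46 ≈ 2.1739, so fraction remaining f = (1/2)^(100/46) ≈ 0.2216.
At steady state, accumulation factor R = 1/(1 − e^(−kτ)) ≈ 1.2847.
Each bolus raises the concentration by D/Vd = 1138/116 ≈ 9.810 μg/mL.
Steady-state peak Cmax,ss = C₀·R ≈ 9.810 × 1.2847 ≈ 12.603 μg/mL.
Peak 12.6 μg/mL vs MTC 19 μg/mL: below toxic threshold.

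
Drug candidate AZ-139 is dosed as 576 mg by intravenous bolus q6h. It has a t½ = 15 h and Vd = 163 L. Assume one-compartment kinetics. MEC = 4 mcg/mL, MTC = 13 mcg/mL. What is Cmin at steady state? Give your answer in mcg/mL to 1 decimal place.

11.1 mcg/mL

Over one 6-h interval, 6/15 ≈ 0.4 half-lives elapse, leaving f ≈ 0.7579 of each dose.
Accumulation ratio R = 1/(1 − f) ≈ 1/0.2421 ≈ 4.1305.
Each bolus raises the concentration by D/Vd = 576/163 ≈ 3.534 mcg/mL.
Steady-state peak Cmax,ss = C₀·R ≈ 3.534 × 4.1305 ≈ 14.597 mcg/mL.
Steady-state trough Cmin,ss = Cmax,ss·f ≈ 14.597 × 0.7579 ≈ 11.063 mcg/mL.
Trough 11.1 mcg/mL vs MEC 4 mcg/mL: adequate.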